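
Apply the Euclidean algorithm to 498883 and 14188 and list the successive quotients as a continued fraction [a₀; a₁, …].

[35; 6, 6, 4, 2, 5, 2, 3]

Run the Euclidean algorithm, recording each quotient:
498883 = 35·14188 + 2303, so a_0 = 35
14188 = 6·2303 + 370, so a_1 = 6
2303 = 6·370 + 83, so a_2 = 6
370 = 4·83 + 38, so a_3 = 4
83 = 2·38 + 7, so a_4 = 2
38 = 5·7 + 3, so a_5 = 5
7 = 2·3 + 1, so a_6 = 2
3 = 3·1 + 0, so a_7 = 3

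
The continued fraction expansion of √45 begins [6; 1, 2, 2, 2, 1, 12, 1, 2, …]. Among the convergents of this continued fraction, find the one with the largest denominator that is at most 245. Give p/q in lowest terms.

List convergents until the denominator exceeds the bound:
a_0 = 6: 6/1  (≤ bound)
a_1 = 1: 7/1  (≤ bound)
a_2 = 2: 20/3  (≤ bound)
a_3 = 2: 47/7  (≤ bound)
a_4 = 2: 114/17  (≤ bound)
a_5 = 1: 161/24  (≤ bound)
a_6 = 12: 2046/305  (> 245, stop)

161/24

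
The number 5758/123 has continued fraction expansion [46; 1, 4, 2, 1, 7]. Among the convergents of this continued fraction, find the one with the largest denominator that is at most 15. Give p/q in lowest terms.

515/11

a_0 = 46: 46/1  (≤ bound)
a_1 = 1: 47/1  (≤ bound)
a_2 = 4: 234/5  (≤ bound)
a_3 = 2: 515/11  (≤ bound)
a_4 = 1: 749/16  (> 15, stop)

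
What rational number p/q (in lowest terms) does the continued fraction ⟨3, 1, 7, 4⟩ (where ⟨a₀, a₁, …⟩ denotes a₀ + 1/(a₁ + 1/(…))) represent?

Start with 4.
7 + 1/(4/1) = 7 + 1/4 = 29/4
1 + 1/(29/4) = 1 + 4/29 = 33/29
3 + 1/(33/29) = 3 + 29/33 = 128/33

128/33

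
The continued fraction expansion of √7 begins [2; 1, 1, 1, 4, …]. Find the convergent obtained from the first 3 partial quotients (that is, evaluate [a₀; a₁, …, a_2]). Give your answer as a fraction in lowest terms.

5/2

a_0 = 2: 2/1
a_1 = 1: 3/1
a_2 = 1: 5/2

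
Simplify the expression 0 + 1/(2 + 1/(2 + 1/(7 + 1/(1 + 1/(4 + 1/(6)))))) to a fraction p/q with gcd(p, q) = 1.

515/1272

a_0 = 0: 0/1
a_1 = 2: 1/2
a_2 = 2: 2/5
a_3 = 7: 15/37
a_4 = 1: 17/42
a_5 = 4: 83/205
a_6 = 6: 515/1272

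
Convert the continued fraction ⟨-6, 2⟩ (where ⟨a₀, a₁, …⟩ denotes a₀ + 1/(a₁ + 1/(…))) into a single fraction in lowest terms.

-11/2

Starting at the tail and folding back:
Start with 2.
-6 + 1/(2/1) = -6 + 1/2 = -11/2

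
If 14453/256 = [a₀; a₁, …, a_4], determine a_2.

⌊14453/256⌋ = 56, remainder 117
⌊256/117⌋ = 2, remainder 22
⌊117/22⌋ = 5, remainder 7

5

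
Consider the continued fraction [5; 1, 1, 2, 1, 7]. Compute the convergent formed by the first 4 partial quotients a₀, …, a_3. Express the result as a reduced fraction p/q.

28/5

a_0 = 5: 5/1
a_1 = 1: 6/1
a_2 = 1: 11/2
a_3 = 2: 28/5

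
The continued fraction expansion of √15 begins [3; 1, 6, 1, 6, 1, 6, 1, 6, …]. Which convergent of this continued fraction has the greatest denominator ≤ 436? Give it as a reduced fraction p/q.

1677/433

List convergents until the denominator exceeds the bound:
a_0 = 3: 3/1  (≤ bound)
a_1 = 1: 4/1  (≤ bound)
a_2 = 6: 27/7  (≤ bound)
a_3 = 1: 31/8  (≤ bound)
a_4 = 6: 213/55  (≤ bound)
a_5 = 1: 244/63  (≤ bound)
a_6 = 6: 1677/433  (≤ bound)
a_7 = 1: 1921/496  (> 436, stop)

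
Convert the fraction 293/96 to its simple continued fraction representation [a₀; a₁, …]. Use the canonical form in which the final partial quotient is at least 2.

[3; 19, 5]

Repeatedly divide and take the remainder:
293 = 3·96 + 5, so a_0 = 3
96 = 19·5 + 1, so a_1 = 19
5 = 5·1 + 0, so a_2 = 5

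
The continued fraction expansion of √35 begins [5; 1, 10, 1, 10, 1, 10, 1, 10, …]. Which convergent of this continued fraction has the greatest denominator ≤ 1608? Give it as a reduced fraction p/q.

9235/1561

a_0 = 5: 5/1  (≤ bound)
a_1 = 1: 6/1  (≤ bound)
a_2 = 10: 65/11  (≤ bound)
a_3 = 1: 71/12  (≤ bound)
a_4 = 10: 775/131  (≤ bound)
a_5 = 1: 846/143  (≤ bound)
a_6 = 10: 9235/1561  (≤ bound)
a_7 = 1: 10081/1704  (> 1608, stop)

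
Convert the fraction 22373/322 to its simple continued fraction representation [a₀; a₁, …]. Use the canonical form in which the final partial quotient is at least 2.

Run the Euclidean algorithm, recording each quotient:
22373 ÷ 322 → quotient 69, remainder 155
322 ÷ 155 → quotient 2, remainder 12
155 ÷ 12 → quotient 12, remainder 11
12 ÷ 11 → quotient 1, remainder 1
11 ÷ 1 → quotient 11, remainder 0

[69; 2, 12, 1, 11]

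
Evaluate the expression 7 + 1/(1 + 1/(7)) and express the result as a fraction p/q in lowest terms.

a_0 = 7: 7/1
a_1 = 1: 8/1
a_2 = 7: 63/8

63/8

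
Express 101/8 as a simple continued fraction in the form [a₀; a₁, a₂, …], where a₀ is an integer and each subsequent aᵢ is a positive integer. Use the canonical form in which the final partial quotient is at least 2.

[12; 1, 1, 1, 2]

101 = 12·8 + 5, so a_0 = 12
8 = 1·5 + 3, so a_1 = 1
5 = 1·3 + 2, so a_2 = 1
3 = 1·2 + 1, so a_3 = 1
2 = 2·1 + 0, so a_4 = 2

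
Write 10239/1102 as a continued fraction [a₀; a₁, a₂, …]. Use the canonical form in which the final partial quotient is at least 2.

⌊10239/1102⌋ = 9, remainder 321
⌊1102/321⌋ = 3, remainder 139
⌊321/139⌋ = 2, remainder 43
⌊139/43⌋ = 3, remainder 10
⌊43/10⌋ = 4, remainder 3
⌊10/3⌋ = 3, remainder 1
⌊3/1⌋ = 3, remainder 0

[9; 3, 2, 3, 4, 3, 3]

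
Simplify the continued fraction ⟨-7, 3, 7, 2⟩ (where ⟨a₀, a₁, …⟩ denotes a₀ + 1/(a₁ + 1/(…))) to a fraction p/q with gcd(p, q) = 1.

Start with 2.
7 + 1/(2/1) = 7 + 1/2 = 15/2
3 + 1/(15/2) = 3 + 2/15 = 47/15
-7 + 1/(47/15) = -7 + 15/47 = -314/47

-314/47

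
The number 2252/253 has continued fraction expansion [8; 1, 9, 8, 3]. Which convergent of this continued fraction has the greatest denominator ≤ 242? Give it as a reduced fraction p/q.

List convergents until the denominator exceeds the bound:
a_0 = 8: 8/1  (≤ bound)
a_1 = 1: 9/1  (≤ bound)
a_2 = 9: 89/10  (≤ bound)
a_3 = 8: 721/81  (≤ bound)
a_4 = 3: 2252/253  (> 242, stop)

721/81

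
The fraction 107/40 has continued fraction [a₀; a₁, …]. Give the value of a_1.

107 ÷ 40 → quotient 2, remainder 27
40 ÷ 27 → quotient 1, remainder 13

1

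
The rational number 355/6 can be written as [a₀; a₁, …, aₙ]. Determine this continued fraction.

⌊355/6⌋ = 59, remainder 1
⌊6/1⌋ = 6, remainder 0

[59; 6]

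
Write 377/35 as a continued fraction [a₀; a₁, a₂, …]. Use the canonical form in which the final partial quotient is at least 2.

377 ÷ 35 → quotient 10, remainder 27
35 ÷ 27 → quotient 1, remainder 8
27 ÷ 8 → quotient 3, remainder 3
8 ÷ 3 → quotient 2, remainder 2
3 ÷ 2 → quotient 1, remainder 1
2 ÷ 1 → quotient 2, remainder 0

[10; 1, 3, 2, 1, 2]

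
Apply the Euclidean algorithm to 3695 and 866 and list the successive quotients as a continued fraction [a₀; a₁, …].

[4; 3, 1, 2, 1, 57]

Run the Euclidean algorithm, recording each quotient:
3695 = 4·866 + 231, so a_0 = 4
866 = 3·231 + 173, so a_1 = 3
231 = 1·173 + 58, so a_2 = 1
173 = 2·58 + 57, so a_3 = 2
58 = 1·57 + 1, so a_4 = 1
57 = 57·1 + 0, so a_5 = 57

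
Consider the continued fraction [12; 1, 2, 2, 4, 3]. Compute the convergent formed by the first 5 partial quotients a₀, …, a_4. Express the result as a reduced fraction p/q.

Start with 4.
2 + 1/(4/1) = 2 + 1/4 = 9/4
2 + 1/(9/4) = 2 + 4/9 = 22/9
1 + 1/(22/9) = 1 + 9/22 = 31/22
12 + 1/(31/22) = 12 + 22/31 = 394/31

394/31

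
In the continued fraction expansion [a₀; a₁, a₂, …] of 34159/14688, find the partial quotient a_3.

Apply division with remainder until the remainder is 0:
34159 = 2·14688 + 4783, so a_0 = 2
14688 = 3·4783 + 339, so a_1 = 3
4783 = 14·339 + 37, so a_2 = 14
339 = 9·37 + 6, so a_3 = 9

9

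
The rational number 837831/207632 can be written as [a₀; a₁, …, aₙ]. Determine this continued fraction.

837831 ÷ 207632 → quotient 4, remainder 7303
207632 ÷ 7303 → quotient 28, remainder 3148
7303 ÷ 3148 → quotient 2, remainder 1007
3148 ÷ 1007 → quotient 3, remainder 127
1007 ÷ 127 → quotient 7, remainder 118
127 ÷ 118 → quotient 1, remainder 9
118 ÷ 9 → quotient 13, remainder 1
9 ÷ 1 → quotient 9, remainder 0

[4; 28, 2, 3, 7, 1, 13, 9]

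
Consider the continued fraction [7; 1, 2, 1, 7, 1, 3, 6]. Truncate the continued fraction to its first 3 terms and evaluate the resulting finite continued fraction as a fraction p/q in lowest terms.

23/3

a_0 = 7: 7/1
a_1 = 1: 8/1
a_2 = 2: 23/3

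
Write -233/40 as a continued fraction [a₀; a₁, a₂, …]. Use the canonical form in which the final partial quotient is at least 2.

[-6; 5, 1, 2, 2]

Run the Euclidean algorithm, recording each quotient:
⌊-233/40⌋ = -6, remainder 7
⌊40/7⌋ = 5, remainder 5
⌊7/5⌋ = 1, remainder 2
⌊5/2⌋ = 2, remainder 1
⌊2/1⌋ = 2, remainder 0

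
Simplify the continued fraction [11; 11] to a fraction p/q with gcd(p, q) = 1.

Starting at the tail and folding back:
Start with 11.
11 + 1/(11/1) = 11 + 1/11 = 122/11

122/11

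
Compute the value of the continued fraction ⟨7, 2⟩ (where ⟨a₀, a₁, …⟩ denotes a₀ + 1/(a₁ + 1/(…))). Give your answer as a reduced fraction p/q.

Build up convergents one term at a time:
a_0 = 7: 7/1
a_1 = 2: 15/2

15/2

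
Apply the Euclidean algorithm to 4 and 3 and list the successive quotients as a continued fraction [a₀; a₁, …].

4 ÷ 3 → quotient 1, remainder 1
3 ÷ 1 → quotient 3, remainder 0

[1; 3]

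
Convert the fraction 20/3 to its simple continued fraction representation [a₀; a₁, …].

[6; 1, 2]

Repeatedly divide and take the remainder:
20 ÷ 3 → quotient 6, remainder 2
3 ÷ 2 → quotient 1, remainder 1
2 ÷ 1 → quotient 2, remainder 0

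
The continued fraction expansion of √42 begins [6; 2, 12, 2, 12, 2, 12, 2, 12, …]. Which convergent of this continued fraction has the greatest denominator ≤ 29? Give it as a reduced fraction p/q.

List convergents until the denominator exceeds the bound:
a_0 = 6: 6/1  (≤ bound)
a_1 = 2: 13/2  (≤ bound)
a_2 = 12: 162/25  (≤ bound)
a_3 = 2: 337/52  (> 29, stop)

162/25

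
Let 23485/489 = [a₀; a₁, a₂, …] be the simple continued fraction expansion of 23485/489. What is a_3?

1

Apply division with remainder until the remainder is 0:
23485 = 48·489 + 13, so a_0 = 48
489 = 37·13 + 8, so a_1 = 37
13 = 1·8 + 5, so a_2 = 1
8 = 1·5 + 3, so a_3 = 1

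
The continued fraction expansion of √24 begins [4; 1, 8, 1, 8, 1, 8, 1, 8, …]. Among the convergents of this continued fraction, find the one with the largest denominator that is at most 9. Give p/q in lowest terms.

44/9

a_0 = 4: 4/1  (≤ bound)
a_1 = 1: 5/1  (≤ bound)
a_2 = 8: 44/9  (≤ bound)
a_3 = 1: 49/10  (> 9, stop)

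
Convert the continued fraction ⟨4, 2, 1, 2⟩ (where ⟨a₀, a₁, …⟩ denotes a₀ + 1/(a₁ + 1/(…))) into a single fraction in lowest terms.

35/8

a_0 = 4: 4/1
a_1 = 2: 9/2
a_2 = 1: 13/3
a_3 = 2: 35/8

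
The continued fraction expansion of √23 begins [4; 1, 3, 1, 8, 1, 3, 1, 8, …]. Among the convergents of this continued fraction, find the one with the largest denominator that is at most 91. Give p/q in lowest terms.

235/49

a_0 = 4: 4/1  (≤ bound)
a_1 = 1: 5/1  (≤ bound)
a_2 = 3: 19/4  (≤ bound)
a_3 = 1: 24/5  (≤ bound)
a_4 = 8: 211/44  (≤ bound)
a_5 = 1: 235/49  (≤ bound)
a_6 = 3: 916/191  (> 91, stop)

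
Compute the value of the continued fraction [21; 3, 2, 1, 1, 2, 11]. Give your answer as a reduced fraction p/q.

Starting at the tail and folding back:
Start with 11.
2 + 1/(11/1) = 2 + 1/11 = 23/11
1 + 1/(23/11) = 1 + 11/23 = 34/23
1 + 1/(34/23) = 1 + 23/34 = 57/34
2 + 1/(57/34) = 2 + 34/57 = 148/57
3 + 1/(148/57) = 3 + 57/148 = 501/148
21 + 1/(501/148) = 21 + 148/501 = 10669/501

10669/501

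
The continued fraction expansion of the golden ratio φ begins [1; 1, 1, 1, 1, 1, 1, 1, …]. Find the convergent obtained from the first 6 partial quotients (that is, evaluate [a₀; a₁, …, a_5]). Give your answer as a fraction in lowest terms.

Start with 1.
1 + 1/(1/1) = 1 + 1/1 = 2/1
1 + 1/(2/1) = 1 + 1/2 = 3/2
1 + 1/(3/2) = 1 + 2/3 = 5/3
1 + 1/(5/3) = 1 + 3/5 = 8/5
1 + 1/(8/5) = 1 + 5/8 = 13/8

13/8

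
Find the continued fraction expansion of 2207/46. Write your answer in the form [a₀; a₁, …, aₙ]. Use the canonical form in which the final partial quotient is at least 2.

[47; 1, 45]

Apply division with remainder until the remainder is 0:
2207 ÷ 46 → quotient 47, remainder 45
46 ÷ 45 → quotient 1, remainder 1
45 ÷ 1 → quotient 45, remainder 0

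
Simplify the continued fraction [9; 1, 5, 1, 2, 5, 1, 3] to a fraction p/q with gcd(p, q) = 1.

a_0 = 9: 9/1
a_1 = 1: 10/1
a_2 = 5: 59/6
a_3 = 1: 69/7
a_4 = 2: 197/20
a_5 = 5: 1054/107
a_6 = 1: 1251/127
a_7 = 3: 4807/488

4807/488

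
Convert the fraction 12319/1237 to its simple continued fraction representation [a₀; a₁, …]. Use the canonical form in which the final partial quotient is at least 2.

[9; 1, 23, 3, 1, 12]

⌊12319/1237⌋ = 9, remainder 1186
⌊1237/1186⌋ = 1, remainder 51
⌊1186/51⌋ = 23, remainder 13
⌊51/13⌋ = 3, remainder 12
⌊13/12⌋ = 1, remainder 1
⌊12/1⌋ = 12, remainder 0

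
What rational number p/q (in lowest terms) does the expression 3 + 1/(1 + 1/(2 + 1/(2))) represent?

Use the convergent recurrence hₖ = aₖ·hₖ₋₁ + hₖ₋₂ (and likewise for the denominators kₖ):
a_0 = 3: 3/1
a_1 = 1: 4/1
a_2 = 2: 11/3
a_3 = 2: 26/7

26/7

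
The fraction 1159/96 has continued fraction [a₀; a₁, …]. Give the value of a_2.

1

⌊1159/96⌋ = 12, remainder 7
⌊96/7⌋ = 13, remainder 5
⌊7/5⌋ = 1, remainder 2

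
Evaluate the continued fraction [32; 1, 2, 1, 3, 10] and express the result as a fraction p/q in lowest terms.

a_0 = 32: 32/1
a_1 = 1: 33/1
a_2 = 2: 98/3
a_3 = 1: 131/4
a_4 = 3: 491/15
a_5 = 10: 5041/154

5041/154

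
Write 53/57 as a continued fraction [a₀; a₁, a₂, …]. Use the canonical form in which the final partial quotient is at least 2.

53 = 0·57 + 53, so a_0 = 0
57 = 1·53 + 4, so a_1 = 1
53 = 13·4 + 1, so a_2 = 13
4 = 4·1 + 0, so a_3 = 4

[0; 1, 13, 4]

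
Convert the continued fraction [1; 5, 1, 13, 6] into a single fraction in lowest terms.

Work from the innermost term outward:
Start with 6.
13 + 1/(6/1) = 13 + 1/6 = 79/6
1 + 1/(79/6) = 1 + 6/79 = 85/79
5 + 1/(85/79) = 5 + 79/85 = 504/85
1 + 1/(504/85) = 1 + 85/504 = 589/504

589/504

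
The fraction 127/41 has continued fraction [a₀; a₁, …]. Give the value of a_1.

10

Run the Euclidean algorithm, recording each quotient:
127 ÷ 41 → quotient 3, remainder 4
41 ÷ 4 → quotient 10, remainder 1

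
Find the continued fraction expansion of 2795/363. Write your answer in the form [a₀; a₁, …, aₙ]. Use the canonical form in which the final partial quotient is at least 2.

[7; 1, 2, 3, 36]

Apply division with remainder until the remainder is 0:
⌊2795/363⌋ = 7, remainder 254
⌊363/254⌋ = 1, remainder 109
⌊254/109⌋ = 2, remainder 36
⌊109/36⌋ = 3, remainder 1
⌊36/1⌋ = 36, remainder 0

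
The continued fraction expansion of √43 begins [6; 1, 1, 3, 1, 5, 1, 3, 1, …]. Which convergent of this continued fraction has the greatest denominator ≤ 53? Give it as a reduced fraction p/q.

List convergents until the denominator exceeds the bound:
a_0 = 6: 6/1  (≤ bound)
a_1 = 1: 7/1  (≤ bound)
a_2 = 1: 13/2  (≤ bound)
a_3 = 3: 46/7  (≤ bound)
a_4 = 1: 59/9  (≤ bound)
a_5 = 5: 341/52  (≤ bound)
a_6 = 1: 400/61  (> 53, stop)

341/52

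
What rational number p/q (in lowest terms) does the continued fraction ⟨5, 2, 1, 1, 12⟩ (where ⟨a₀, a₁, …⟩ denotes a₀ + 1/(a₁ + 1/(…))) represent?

340/63

Use the convergent recurrence hₖ = aₖ·hₖ₋₁ + hₖ₋₂ (and likewise for the denominators kₖ):
a_0 = 5: 5/1
a_1 = 2: 11/2
a_2 = 1: 16/3
a_3 = 1: 27/5
a_4 = 12: 340/63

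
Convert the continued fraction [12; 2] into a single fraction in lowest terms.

25/2

Start with 2.
12 + 1/(2/1) = 12 + 1/2 = 25/2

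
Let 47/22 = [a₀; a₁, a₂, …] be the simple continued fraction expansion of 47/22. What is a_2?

3

47 = 2·22 + 3, so a_0 = 2
22 = 7·3 + 1, so a_1 = 7
3 = 3·1 + 0, so a_2 = 3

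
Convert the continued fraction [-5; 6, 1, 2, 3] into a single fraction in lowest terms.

Start with 3.
2 + 1/(3/1) = 2 + 1/3 = 7/3
1 + 1/(7/3) = 1 + 3/7 = 10/7
6 + 1/(10/7) = 6 + 7/10 = 67/10
-5 + 1/(67/10) = -5 + 10/67 = -325/67

-325/67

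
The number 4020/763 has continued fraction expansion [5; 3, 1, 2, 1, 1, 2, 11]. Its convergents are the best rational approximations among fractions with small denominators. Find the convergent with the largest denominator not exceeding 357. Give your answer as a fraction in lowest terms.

353/67

a_0 = 5: 5/1  (≤ bound)
a_1 = 3: 16/3  (≤ bound)
a_2 = 1: 21/4  (≤ bound)
a_3 = 2: 58/11  (≤ bound)
a_4 = 1: 79/15  (≤ bound)
a_5 = 1: 137/26  (≤ bound)
a_6 = 2: 353/67  (≤ bound)
a_7 = 11: 4020/763  (> 357, stop)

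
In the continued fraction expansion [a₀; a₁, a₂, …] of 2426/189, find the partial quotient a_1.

2426 ÷ 189 → quotient 12, remainder 158
189 ÷ 158 → quotient 1, remainder 31

1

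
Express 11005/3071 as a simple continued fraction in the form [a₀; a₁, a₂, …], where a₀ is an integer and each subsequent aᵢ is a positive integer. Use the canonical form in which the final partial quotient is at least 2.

[3; 1, 1, 2, 2, 36, 7]

Repeatedly divide and take the remainder:
11005 ÷ 3071 → quotient 3, remainder 1792
3071 ÷ 1792 → quotient 1, remainder 1279
1792 ÷ 1279 → quotient 1, remainder 513
1279 ÷ 513 → quotient 2, remainder 253
513 ÷ 253 → quotient 2, remainder 7
253 ÷ 7 → quotient 36, remainder 1
7 ÷ 1 → quotient 7, remainder 0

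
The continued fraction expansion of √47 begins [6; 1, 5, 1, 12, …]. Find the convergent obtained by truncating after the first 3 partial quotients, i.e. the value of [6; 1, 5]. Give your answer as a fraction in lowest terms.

a_0 = 6: 6/1
a_1 = 1: 7/1
a_2 = 5: 41/6

41/6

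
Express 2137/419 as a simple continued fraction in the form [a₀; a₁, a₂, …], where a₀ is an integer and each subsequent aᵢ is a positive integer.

[5; 9, 1, 41]

2137 = 5·419 + 42, so a_0 = 5
419 = 9·42 + 41, so a_1 = 9
42 = 1·41 + 1, so a_2 = 1
41 = 41·1 + 0, so a_3 = 41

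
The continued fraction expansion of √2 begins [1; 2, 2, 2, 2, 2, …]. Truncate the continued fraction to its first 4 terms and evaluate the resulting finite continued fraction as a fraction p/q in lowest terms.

17/12

Start with 2.
2 + 1/(2/1) = 2 + 1/2 = 5/2
2 + 1/(5/2) = 2 + 2/5 = 12/5
1 + 1/(12/5) = 1 + 5/12 = 17/12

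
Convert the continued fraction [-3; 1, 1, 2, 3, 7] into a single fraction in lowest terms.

Collapse the nested fraction from the inside out:
Start with 7.
3 + 1/(7/1) = 3 + 1/7 = 22/7
2 + 1/(22/7) = 2 + 7/22 = 51/22
1 + 1/(51/22) = 1 + 22/51 = 73/51
1 + 1/(73/51) = 1 + 51/73 = 124/73
-3 + 1/(124/73) = -3 + 73/124 = -299/124

-299/124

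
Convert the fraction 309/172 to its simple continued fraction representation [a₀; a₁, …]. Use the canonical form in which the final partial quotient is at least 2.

⌊309/172⌋ = 1, remainder 137
⌊172/137⌋ = 1, remainder 35
⌊137/35⌋ = 3, remainder 32
⌊35/32⌋ = 1, remainder 3
⌊32/3⌋ = 10, remainder 2
⌊3/2⌋ = 1, remainder 1
⌊2/1⌋ = 2, remainder 0

[1; 1, 3, 1, 10, 1, 2]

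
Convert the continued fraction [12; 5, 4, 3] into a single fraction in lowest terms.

a_0 = 12: 12/1
a_1 = 5: 61/5
a_2 = 4: 256/21
a_3 = 3: 829/68

829/68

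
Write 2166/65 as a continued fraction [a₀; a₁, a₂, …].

[33; 3, 10, 2]

⌊2166/65⌋ = 33, remainder 21
⌊65/21⌋ = 3, remainder 2
⌊21/2⌋ = 10, remainder 1
⌊2/1⌋ = 2, remainder 0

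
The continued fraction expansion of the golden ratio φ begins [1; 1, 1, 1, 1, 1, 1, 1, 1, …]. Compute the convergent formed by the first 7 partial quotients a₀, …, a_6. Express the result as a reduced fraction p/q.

21/13

Start with 1.
1 + 1/(1/1) = 1 + 1/1 = 2/1
1 + 1/(2/1) = 1 + 1/2 = 3/2
1 + 1/(3/2) = 1 + 2/3 = 5/3
1 + 1/(5/3) = 1 + 3/5 = 8/5
1 + 1/(8/5) = 1 + 5/8 = 13/8
1 + 1/(13/8) = 1 + 8/13 = 21/13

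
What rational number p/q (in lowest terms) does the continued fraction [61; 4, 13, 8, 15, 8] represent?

a_0 = 61: 61/1
a_1 = 4: 245/4
a_2 = 13: 3246/53
a_3 = 8: 26213/428
a_4 = 15: 396441/6473
a_5 = 8: 3197741/52212

3197741/52212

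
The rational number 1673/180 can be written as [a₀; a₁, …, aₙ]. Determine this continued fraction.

Repeatedly divide and take the remainder:
⌊1673/180⌋ = 9, remainder 53
⌊180/53⌋ = 3, remainder 21
⌊53/21⌋ = 2, remainder 11
⌊21/11⌋ = 1, remainder 10
⌊11/10⌋ = 1, remainder 1
⌊10/1⌋ = 10, remainder 0

[9; 3, 2, 1, 1, 10]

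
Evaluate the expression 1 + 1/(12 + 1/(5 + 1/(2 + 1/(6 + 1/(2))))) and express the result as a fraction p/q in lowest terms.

Start with 2.
6 + 1/(2/1) = 6 + 1/2 = 13/2
2 + 1/(13/2) = 2 + 2/13 = 28/13
5 + 1/(28/13) = 5 + 13/28 = 153/28
12 + 1/(153/28) = 12 + 28/153 = 1864/153
1 + 1/(1864/153) = 1 + 153/1864 = 2017/1864

2017/1864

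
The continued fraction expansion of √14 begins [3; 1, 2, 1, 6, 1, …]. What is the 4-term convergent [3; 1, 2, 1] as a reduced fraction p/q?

Start with 1.
2 + 1/(1/1) = 2 + 1/1 = 3/1
1 + 1/(3/1) = 1 + 1/3 = 4/3
3 + 1/(4/3) = 3 + 3/4 = 15/4

15/4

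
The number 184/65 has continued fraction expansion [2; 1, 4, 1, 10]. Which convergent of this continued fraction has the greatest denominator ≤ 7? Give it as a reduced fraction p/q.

17/6

a_0 = 2: 2/1  (≤ bound)
a_1 = 1: 3/1  (≤ bound)
a_2 = 4: 14/5  (≤ bound)
a_3 = 1: 17/6  (≤ bound)
a_4 = 10: 184/65  (> 7, stop)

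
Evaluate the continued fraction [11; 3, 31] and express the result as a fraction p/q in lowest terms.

Compute successive convergents:
a_0 = 11: 11/1
a_1 = 3: 34/3
a_2 = 31: 1065/94

1065/94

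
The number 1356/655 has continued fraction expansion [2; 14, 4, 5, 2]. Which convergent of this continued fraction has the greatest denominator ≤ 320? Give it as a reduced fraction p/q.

List convergents until the denominator exceeds the bound:
a_0 = 2: 2/1  (≤ bound)
a_1 = 14: 29/14  (≤ bound)
a_2 = 4: 118/57  (≤ bound)
a_3 = 5: 619/299  (≤ bound)
a_4 = 2: 1356/655  (> 320, stop)

619/299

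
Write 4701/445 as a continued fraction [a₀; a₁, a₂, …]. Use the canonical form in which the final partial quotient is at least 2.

[10; 1, 1, 3, 2, 2, 11]

Apply division with remainder until the remainder is 0:
4701 = 10·445 + 251, so a_0 = 10
445 = 1·251 + 194, so a_1 = 1
251 = 1·194 + 57, so a_2 = 1
194 = 3·57 + 23, so a_3 = 3
57 = 2·23 + 11, so a_4 = 2
23 = 2·11 + 1, so a_5 = 2
11 = 11·1 + 0, so a_6 = 11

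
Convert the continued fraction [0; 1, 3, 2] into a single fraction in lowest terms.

7/9

Starting at the tail and folding back:
Start with 2.
3 + 1/(2/1) = 3 + 1/2 = 7/2
1 + 1/(7/2) = 1 + 2/7 = 9/7
0 + 1/(9/7) = 0 + 7/9 = 7/9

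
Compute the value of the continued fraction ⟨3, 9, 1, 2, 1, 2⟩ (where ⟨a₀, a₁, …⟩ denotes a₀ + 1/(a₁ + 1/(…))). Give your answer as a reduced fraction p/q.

332/107

a_0 = 3: 3/1
a_1 = 9: 28/9
a_2 = 1: 31/10
a_3 = 2: 90/29
a_4 = 1: 121/39
a_5 = 2: 332/107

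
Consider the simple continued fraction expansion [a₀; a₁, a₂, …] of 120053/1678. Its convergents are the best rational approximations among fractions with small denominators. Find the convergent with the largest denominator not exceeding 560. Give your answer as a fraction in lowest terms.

a_0 = 71: 71/1  (≤ bound)
a_1 = 1: 72/1  (≤ bound)
a_2 = 1: 143/2  (≤ bound)
a_3 = 5: 787/11  (≤ bound)
a_4 = 50: 39493/552  (≤ bound)
a_5 = 1: 40280/563  (> 560, stop)

39493/552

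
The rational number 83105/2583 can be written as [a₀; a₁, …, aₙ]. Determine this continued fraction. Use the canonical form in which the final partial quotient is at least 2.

[32; 5, 1, 3, 22, 5]

Repeatedly divide and take the remainder:
83105 = 32·2583 + 449, so a_0 = 32
2583 = 5·449 + 338, so a_1 = 5
449 = 1·338 + 111, so a_2 = 1
338 = 3·111 + 5, so a_3 = 3
111 = 22·5 + 1, so a_4 = 22
5 = 5·1 + 0, so a_5 = 5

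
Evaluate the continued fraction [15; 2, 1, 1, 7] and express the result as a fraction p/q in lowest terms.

Compute successive convergents:
a_0 = 15: 15/1
a_1 = 2: 31/2
a_2 = 1: 46/3
a_3 = 1: 77/5
a_4 = 7: 585/38

585/38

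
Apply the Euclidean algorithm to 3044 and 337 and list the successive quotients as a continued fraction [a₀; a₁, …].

[9; 30, 1, 1, 1, 3]

3044 ÷ 337 → quotient 9, remainder 11
337 ÷ 11 → quotient 30, remainder 7
11 ÷ 7 → quotient 1, remainder 4
7 ÷ 4 → quotient 1, remainder 3
4 ÷ 3 → quotient 1, remainder 1
3 ÷ 1 → quotient 3, remainder 0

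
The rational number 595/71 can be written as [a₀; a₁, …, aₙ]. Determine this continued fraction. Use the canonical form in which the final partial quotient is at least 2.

595 = 8·71 + 27, so a_0 = 8
71 = 2·27 + 17, so a_1 = 2
27 = 1·17 + 10, so a_2 = 1
17 = 1·10 + 7, so a_3 = 1
10 = 1·7 + 3, so a_4 = 1
7 = 2·3 + 1, so a_5 = 2
3 = 3·1 + 0, so a_6 = 3

[8; 2, 1, 1, 1, 2, 3]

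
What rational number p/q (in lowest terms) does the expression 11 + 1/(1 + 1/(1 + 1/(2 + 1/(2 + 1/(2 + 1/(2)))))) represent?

811/70

Start with 2.
2 + 1/(2/1) = 2 + 1/2 = 5/2
2 + 1/(5/2) = 2 + 2/5 = 12/5
2 + 1/(12/5) = 2 + 5/12 = 29/12
1 + 1/(29/12) = 1 + 12/29 = 41/29
1 + 1/(41/29) = 1 + 29/41 = 70/41
11 + 1/(70/41) = 11 + 41/70 = 811/70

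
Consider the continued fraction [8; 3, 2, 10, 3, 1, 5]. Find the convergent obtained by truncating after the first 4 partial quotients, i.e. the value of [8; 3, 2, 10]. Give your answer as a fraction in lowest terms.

a_0 = 8: 8/1
a_1 = 3: 25/3
a_2 = 2: 58/7
a_3 = 10: 605/73

605/73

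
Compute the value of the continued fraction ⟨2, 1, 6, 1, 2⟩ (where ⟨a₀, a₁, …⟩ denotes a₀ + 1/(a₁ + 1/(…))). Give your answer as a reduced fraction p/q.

Start with 2.
1 + 1/(2/1) = 1 + 1/2 = 3/2
6 + 1/(3/2) = 6 + 2/3 = 20/3
1 + 1/(20/3) = 1 + 3/20 = 23/20
2 + 1/(23/20) = 2 + 20/23 = 66/23

66/23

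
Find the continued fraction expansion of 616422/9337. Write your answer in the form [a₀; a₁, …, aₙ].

Repeatedly divide and take the remainder:
616422 ÷ 9337 → quotient 66, remainder 180
9337 ÷ 180 → quotient 51, remainder 157
180 ÷ 157 → quotient 1, remainder 23
157 ÷ 23 → quotient 6, remainder 19
23 ÷ 19 → quotient 1, remainder 4
19 ÷ 4 → quotient 4, remainder 3
4 ÷ 3 → quotient 1, remainder 1
3 ÷ 1 → quotient 3, remainder 0

[66; 51, 1, 6, 1, 4, 1, 3]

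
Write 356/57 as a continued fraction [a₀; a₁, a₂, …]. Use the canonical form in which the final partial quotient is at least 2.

356 ÷ 57 → quotient 6, remainder 14
57 ÷ 14 → quotient 4, remainder 1
14 ÷ 1 → quotient 14, remainder 0

[6; 4, 14]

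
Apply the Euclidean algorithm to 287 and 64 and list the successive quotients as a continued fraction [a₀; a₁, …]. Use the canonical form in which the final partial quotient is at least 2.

[4; 2, 15, 2]

Apply division with remainder until the remainder is 0:
⌊287/64⌋ = 4, remainder 31
⌊64/31⌋ = 2, remainder 2
⌊31/2⌋ = 15, remainder 1
⌊2/1⌋ = 2, remainder 0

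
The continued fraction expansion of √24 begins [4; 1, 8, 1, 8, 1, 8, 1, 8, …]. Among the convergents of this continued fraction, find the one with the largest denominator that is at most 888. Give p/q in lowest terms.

4316/881

a_0 = 4: 4/1  (≤ bound)
a_1 = 1: 5/1  (≤ bound)
a_2 = 8: 44/9  (≤ bound)
a_3 = 1: 49/10  (≤ bound)
a_4 = 8: 436/89  (≤ bound)
a_5 = 1: 485/99  (≤ bound)
a_6 = 8: 4316/881  (≤ bound)
a_7 = 1: 4801/980  (> 888, stop)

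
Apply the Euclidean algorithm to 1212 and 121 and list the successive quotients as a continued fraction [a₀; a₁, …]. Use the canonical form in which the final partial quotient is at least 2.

[10; 60, 2]

1212 = 10·121 + 2, so a_0 = 10
121 = 60·2 + 1, so a_1 = 60
2 = 2·1 + 0, so a_2 = 2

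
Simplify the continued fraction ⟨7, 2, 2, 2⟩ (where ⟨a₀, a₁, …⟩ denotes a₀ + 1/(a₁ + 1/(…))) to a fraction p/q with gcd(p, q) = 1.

89/12

Use the convergent recurrence hₖ = aₖ·hₖ₋₁ + hₖ₋₂ (and likewise for the denominators kₖ):
a_0 = 7: 7/1
a_1 = 2: 15/2
a_2 = 2: 37/5
a_3 = 2: 89/12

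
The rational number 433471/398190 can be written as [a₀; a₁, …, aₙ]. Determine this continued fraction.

433471 = 1·398190 + 35281, so a_0 = 1
398190 = 11·35281 + 10099, so a_1 = 11
35281 = 3·10099 + 4984, so a_2 = 3
10099 = 2·4984 + 131, so a_3 = 2
4984 = 38·131 + 6, so a_4 = 38
131 = 21·6 + 5, so a_5 = 21
6 = 1·5 + 1, so a_6 = 1
5 = 5·1 + 0, so a_7 = 5

[1; 11, 3, 2, 38, 21, 1, 5]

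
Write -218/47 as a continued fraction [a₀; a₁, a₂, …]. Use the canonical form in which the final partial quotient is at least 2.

[-5; 2, 1, 3, 4]

Repeatedly divide and take the remainder:
-218 ÷ 47 → quotient -5, remainder 17
47 ÷ 17 → quotient 2, remainder 13
17 ÷ 13 → quotient 1, remainder 4
13 ÷ 4 → quotient 3, remainder 1
4 ÷ 1 → quotient 4, remainder 0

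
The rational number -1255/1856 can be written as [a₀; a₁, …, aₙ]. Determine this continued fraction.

[-1; 3, 11, 2, 1, 17]

⌊-1255/1856⌋ = -1, remainder 601
⌊1856/601⌋ = 3, remainder 53
⌊601/53⌋ = 11, remainder 18
⌊53/18⌋ = 2, remainder 17
⌊18/17⌋ = 1, remainder 1
⌊17/1⌋ = 17, remainder 0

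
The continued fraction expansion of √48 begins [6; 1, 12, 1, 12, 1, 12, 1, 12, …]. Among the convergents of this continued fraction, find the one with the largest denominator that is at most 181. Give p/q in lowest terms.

List convergents until the denominator exceeds the bound:
a_0 = 6: 6/1  (≤ bound)
a_1 = 1: 7/1  (≤ bound)
a_2 = 12: 90/13  (≤ bound)
a_3 = 1: 97/14  (≤ bound)
a_4 = 12: 1254/181  (≤ bound)
a_5 = 1: 1351/195  (> 181, stop)

1254/181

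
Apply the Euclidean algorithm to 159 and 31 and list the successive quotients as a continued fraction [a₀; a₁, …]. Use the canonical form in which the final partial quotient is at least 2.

159 ÷ 31 → quotient 5, remainder 4
31 ÷ 4 → quotient 7, remainder 3
4 ÷ 3 → quotient 1, remainder 1
3 ÷ 1 → quotient 3, remainder 0

[5; 7, 1, 3]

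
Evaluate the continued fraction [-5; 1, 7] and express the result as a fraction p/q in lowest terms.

Starting at the tail and folding back:
Start with 7.
1 + 1/(7/1) = 1 + 1/7 = 8/7
-5 + 1/(8/7) = -5 + 7/8 = -33/8

-33/8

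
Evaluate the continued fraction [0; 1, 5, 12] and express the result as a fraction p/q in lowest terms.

a_0 = 0: 0/1
a_1 = 1: 1/1
a_2 = 5: 5/6
a_3 = 12: 61/73

61/73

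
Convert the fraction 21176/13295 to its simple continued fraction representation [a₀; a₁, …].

[1; 1, 1, 2, 5, 7, 6, 11]

21176 ÷ 13295 → quotient 1, remainder 7881
13295 ÷ 7881 → quotient 1, remainder 5414
7881 ÷ 5414 → quotient 1, remainder 2467
5414 ÷ 2467 → quotient 2, remainder 480
2467 ÷ 480 → quotient 5, remainder 67
480 ÷ 67 → quotient 7, remainder 11
67 ÷ 11 → quotient 6, remainder 1
11 ÷ 1 → quotient 11, remainder 0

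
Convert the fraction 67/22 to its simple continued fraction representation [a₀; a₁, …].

67 = 3·22 + 1, so a_0 = 3
22 = 22·1 + 0, so a_1 = 22

[3; 22]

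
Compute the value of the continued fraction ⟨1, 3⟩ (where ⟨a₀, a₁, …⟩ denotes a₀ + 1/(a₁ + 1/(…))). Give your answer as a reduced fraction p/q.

4/3

Start with 3.
1 + 1/(3/1) = 1 + 1/3 = 4/3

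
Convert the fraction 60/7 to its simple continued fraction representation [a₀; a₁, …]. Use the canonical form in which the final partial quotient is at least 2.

[8; 1, 1, 3]

Repeatedly divide and take the remainder:
60 ÷ 7 → quotient 8, remainder 4
7 ÷ 4 → quotient 1, remainder 3
4 ÷ 3 → quotient 1, remainder 1
3 ÷ 1 → quotient 3, remainder 0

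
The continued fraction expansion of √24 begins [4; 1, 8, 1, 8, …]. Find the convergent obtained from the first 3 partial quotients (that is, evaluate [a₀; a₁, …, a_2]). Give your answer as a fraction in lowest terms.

Compute successive convergents:
a_0 = 4: 4/1
a_1 = 1: 5/1
a_2 = 8: 44/9

44/9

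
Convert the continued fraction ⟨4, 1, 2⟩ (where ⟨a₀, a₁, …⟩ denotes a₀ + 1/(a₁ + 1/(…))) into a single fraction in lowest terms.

Start with 2.
1 + 1/(2/1) = 1 + 1/2 = 3/2
4 + 1/(3/2) = 4 + 2/3 = 14/3

14/3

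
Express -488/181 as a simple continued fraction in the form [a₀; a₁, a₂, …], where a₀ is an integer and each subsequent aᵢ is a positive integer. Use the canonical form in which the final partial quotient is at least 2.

-488 ÷ 181 → quotient -3, remainder 55
181 ÷ 55 → quotient 3, remainder 16
55 ÷ 16 → quotient 3, remainder 7
16 ÷ 7 → quotient 2, remainder 2
7 ÷ 2 → quotient 3, remainder 1
2 ÷ 1 → quotient 2, remainder 0

[-3; 3, 3, 2, 3, 2]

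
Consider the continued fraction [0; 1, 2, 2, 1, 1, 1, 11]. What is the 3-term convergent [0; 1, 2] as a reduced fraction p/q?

Use the convergent recurrence hₖ = aₖ·hₖ₋₁ + hₖ₋₂ (and likewise for the denominators kₖ):
a_0 = 0: 0/1
a_1 = 1: 1/1
a_2 = 2: 2/3

2/3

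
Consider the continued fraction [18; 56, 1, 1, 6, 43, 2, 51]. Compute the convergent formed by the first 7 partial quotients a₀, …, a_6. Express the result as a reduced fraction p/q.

Build up convergents one term at a time:
a_0 = 18: 18/1
a_1 = 56: 1009/56
a_2 = 1: 1027/57
a_3 = 1: 2036/113
a_4 = 6: 13243/735
a_5 = 43: 571485/31718
a_6 = 2: 1156213/64171

1156213/64171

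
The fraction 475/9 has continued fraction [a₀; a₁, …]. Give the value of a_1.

1

⌊475/9⌋ = 52, remainder 7
⌊9/7⌋ = 1, remainder 2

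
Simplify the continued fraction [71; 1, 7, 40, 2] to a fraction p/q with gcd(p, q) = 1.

46719/650

Start with 2.
40 + 1/(2/1) = 40 + 1/2 = 81/2
7 + 1/(81/2) = 7 + 2/81 = 569/81
1 + 1/(569/81) = 1 + 81/569 = 650/569
71 + 1/(650/569) = 71 + 569/650 = 46719/650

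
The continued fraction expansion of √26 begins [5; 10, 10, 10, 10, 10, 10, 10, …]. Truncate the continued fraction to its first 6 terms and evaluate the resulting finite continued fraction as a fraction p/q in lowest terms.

530451/104030

Work from the innermost term outward:
Start with 10.
10 + 1/(10/1) = 10 + 1/10 = 101/10
10 + 1/(101/10) = 10 + 10/101 = 1020/101
10 + 1/(1020/101) = 10 + 101/1020 = 10301/1020
10 + 1/(10301/1020) = 10 + 1020/10301 = 104030/10301
5 + 1/(104030/10301) = 5 + 10301/104030 = 530451/104030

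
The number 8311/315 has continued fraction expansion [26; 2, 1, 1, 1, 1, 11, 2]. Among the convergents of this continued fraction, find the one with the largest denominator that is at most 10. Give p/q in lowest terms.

a_0 = 26: 26/1  (≤ bound)
a_1 = 2: 53/2  (≤ bound)
a_2 = 1: 79/3  (≤ bound)
a_3 = 1: 132/5  (≤ bound)
a_4 = 1: 211/8  (≤ bound)
a_5 = 1: 343/13  (> 10, stop)

211/8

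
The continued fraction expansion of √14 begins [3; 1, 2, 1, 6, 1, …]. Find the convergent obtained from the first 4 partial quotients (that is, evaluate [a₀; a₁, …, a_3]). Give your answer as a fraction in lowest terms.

Compute successive convergents:
a_0 = 3: 3/1
a_1 = 1: 4/1
a_2 = 2: 11/3
a_3 = 1: 15/4

15/4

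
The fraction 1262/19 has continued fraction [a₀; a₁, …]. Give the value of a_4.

2

Apply division with remainder until the remainder is 0:
1262 = 66·19 + 8, so a_0 = 66
19 = 2·8 + 3, so a_1 = 2
8 = 2·3 + 2, so a_2 = 2
3 = 1·2 + 1, so a_3 = 1
2 = 2·1 + 0, so a_4 = 2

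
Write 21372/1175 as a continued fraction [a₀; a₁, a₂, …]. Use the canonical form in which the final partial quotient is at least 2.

Apply division with remainder until the remainder is 0:
21372 = 18·1175 + 222, so a_0 = 18
1175 = 5·222 + 65, so a_1 = 5
222 = 3·65 + 27, so a_2 = 3
65 = 2·27 + 11, so a_3 = 2
27 = 2·11 + 5, so a_4 = 2
11 = 2·5 + 1, so a_5 = 2
5 = 5·1 + 0, so a_6 = 5

[18; 5, 3, 2, 2, 2, 5]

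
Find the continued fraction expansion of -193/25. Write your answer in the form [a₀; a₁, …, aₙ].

[-8; 3, 1, 1, 3]

⌊-193/25⌋ = -8, remainder 7
⌊25/7⌋ = 3, remainder 4
⌊7/4⌋ = 1, remainder 3
⌊4/3⌋ = 1, remainder 1
⌊3/1⌋ = 3, remainder 0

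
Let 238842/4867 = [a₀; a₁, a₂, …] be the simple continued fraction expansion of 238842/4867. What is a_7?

5

238842 ÷ 4867 → quotient 49, remainder 359
4867 ÷ 359 → quotient 13, remainder 200
359 ÷ 200 → quotient 1, remainder 159
200 ÷ 159 → quotient 1, remainder 41
159 ÷ 41 → quotient 3, remainder 36
41 ÷ 36 → quotient 1, remainder 5
36 ÷ 5 → quotient 7, remainder 1
5 ÷ 1 → quotient 5, remainder 0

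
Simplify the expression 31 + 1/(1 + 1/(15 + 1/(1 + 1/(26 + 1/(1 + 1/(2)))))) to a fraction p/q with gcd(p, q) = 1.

44973/1408

Build up convergents one term at a time:
a_0 = 31: 31/1
a_1 = 1: 32/1
a_2 = 15: 511/16
a_3 = 1: 543/17
a_4 = 26: 14629/458
a_5 = 1: 15172/475
a_6 = 2: 44973/1408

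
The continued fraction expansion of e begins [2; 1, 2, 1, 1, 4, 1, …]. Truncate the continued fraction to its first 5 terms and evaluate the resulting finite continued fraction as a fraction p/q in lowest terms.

Build up convergents one term at a time:
a_0 = 2: 2/1
a_1 = 1: 3/1
a_2 = 2: 8/3
a_3 = 1: 11/4
a_4 = 1: 19/7

19/7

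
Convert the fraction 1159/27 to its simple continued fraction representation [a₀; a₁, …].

Apply division with remainder until the remainder is 0:
1159 ÷ 27 → quotient 42, remainder 25
27 ÷ 25 → quotient 1, remainder 2
25 ÷ 2 → quotient 12, remainder 1
2 ÷ 1 → quotient 2, remainder 0

[42; 1, 12, 2]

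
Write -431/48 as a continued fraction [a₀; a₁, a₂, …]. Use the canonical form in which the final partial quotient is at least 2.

⌊-431/48⌋ = -9, remainder 1
⌊48/1⌋ = 48, remainder 0

[-9; 48]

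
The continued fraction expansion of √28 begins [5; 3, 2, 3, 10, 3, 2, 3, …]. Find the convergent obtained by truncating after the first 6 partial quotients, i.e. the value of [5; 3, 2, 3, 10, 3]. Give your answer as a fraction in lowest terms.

Compute successive convergents:
a_0 = 5: 5/1
a_1 = 3: 16/3
a_2 = 2: 37/7
a_3 = 3: 127/24
a_4 = 10: 1307/247
a_5 = 3: 4048/765

4048/765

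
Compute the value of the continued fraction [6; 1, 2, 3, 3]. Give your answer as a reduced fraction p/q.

221/33

Use the convergent recurrence hₖ = aₖ·hₖ₋₁ + hₖ₋₂ (and likewise for the denominators kₖ):
a_0 = 6: 6/1
a_1 = 1: 7/1
a_2 = 2: 20/3
a_3 = 3: 67/10
a_4 = 3: 221/33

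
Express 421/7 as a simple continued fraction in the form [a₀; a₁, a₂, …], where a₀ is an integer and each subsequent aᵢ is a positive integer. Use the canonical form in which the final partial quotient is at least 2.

421 = 60·7 + 1, so a_0 = 60
7 = 7·1 + 0, so a_1 = 7

[60; 7]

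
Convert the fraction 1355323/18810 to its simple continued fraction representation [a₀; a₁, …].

1355323 = 72·18810 + 1003, so a_0 = 72
18810 = 18·1003 + 756, so a_1 = 18
1003 = 1·756 + 247, so a_2 = 1
756 = 3·247 + 15, so a_3 = 3
247 = 16·15 + 7, so a_4 = 16
15 = 2·7 + 1, so a_5 = 2
7 = 7·1 + 0, so a_6 = 7

[72; 18, 1, 3, 16, 2, 7]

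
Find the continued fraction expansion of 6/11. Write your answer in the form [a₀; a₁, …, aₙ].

[0; 1, 1, 5]

Repeatedly divide and take the remainder:
⌊6/11⌋ = 0, remainder 6
⌊11/6⌋ = 1, remainder 5
⌊6/5⌋ = 1, remainder 1
⌊5/1⌋ = 5, remainder 0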